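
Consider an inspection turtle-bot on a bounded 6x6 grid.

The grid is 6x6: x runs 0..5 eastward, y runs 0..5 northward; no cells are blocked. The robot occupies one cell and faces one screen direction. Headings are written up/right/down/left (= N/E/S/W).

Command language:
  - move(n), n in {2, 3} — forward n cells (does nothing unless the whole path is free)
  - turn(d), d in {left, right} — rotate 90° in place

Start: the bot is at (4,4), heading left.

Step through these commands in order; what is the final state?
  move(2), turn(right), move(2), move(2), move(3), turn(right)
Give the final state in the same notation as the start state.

start: at (4,4), heading left
[1] after move(2): at (2,4), heading left
[2] after turn(right): at (2,4), heading up
[3] after move(2): at (2,4), heading up
[4] after move(2): at (2,4), heading up
[5] after move(3): at (2,4), heading up
[6] after turn(right): at (2,4), heading right

at (2,4), heading right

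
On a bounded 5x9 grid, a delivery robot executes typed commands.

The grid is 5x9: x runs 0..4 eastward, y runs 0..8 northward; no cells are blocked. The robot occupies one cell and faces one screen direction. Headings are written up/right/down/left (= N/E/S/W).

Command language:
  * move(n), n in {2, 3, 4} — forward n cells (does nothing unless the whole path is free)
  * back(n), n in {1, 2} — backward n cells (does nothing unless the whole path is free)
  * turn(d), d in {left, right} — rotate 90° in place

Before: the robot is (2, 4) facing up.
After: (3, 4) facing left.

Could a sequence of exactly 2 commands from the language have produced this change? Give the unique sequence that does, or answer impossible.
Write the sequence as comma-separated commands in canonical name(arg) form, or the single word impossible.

turn(left), back(1)

key: position moved to (3,4) AND the heading swung to W — translation plus rotation needed
from: (2, 4) facing up
1. turn(left) → (2, 4) facing left
2. back(1) → (3, 4) facing left
all 49 alternatives checked — unique.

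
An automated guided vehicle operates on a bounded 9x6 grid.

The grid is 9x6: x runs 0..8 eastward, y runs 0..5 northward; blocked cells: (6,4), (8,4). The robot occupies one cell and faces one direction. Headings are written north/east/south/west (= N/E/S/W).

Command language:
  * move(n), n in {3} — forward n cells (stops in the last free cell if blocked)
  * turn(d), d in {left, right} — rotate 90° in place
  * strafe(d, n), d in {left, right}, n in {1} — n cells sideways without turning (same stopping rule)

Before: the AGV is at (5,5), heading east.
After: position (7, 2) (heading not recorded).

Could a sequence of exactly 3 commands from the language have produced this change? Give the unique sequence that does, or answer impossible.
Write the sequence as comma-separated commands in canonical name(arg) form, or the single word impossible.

all 125 sequences checked — none match.

impossible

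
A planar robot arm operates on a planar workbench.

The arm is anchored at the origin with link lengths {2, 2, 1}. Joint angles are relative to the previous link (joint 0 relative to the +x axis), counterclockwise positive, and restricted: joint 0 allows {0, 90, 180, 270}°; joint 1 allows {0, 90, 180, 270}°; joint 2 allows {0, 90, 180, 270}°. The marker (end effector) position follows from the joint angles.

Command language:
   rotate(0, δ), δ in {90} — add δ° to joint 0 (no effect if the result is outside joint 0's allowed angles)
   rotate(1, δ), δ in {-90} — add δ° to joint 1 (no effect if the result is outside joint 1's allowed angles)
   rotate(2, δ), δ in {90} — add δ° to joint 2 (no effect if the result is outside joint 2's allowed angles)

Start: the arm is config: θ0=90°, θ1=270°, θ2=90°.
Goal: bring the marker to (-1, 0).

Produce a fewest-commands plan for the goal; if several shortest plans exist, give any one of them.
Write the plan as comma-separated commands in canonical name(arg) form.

initial: config: θ0=90°, θ1=270°, θ2=90°
[1] after rotate(0, 90): config: θ0=180°, θ1=270°, θ2=90°
[2] after rotate(0, 90): config: θ0=270°, θ1=270°, θ2=90°
[3] after rotate(1, -90): config: θ0=270°, θ1=180°, θ2=90°
shorter routes all fall short; 3 is best.

rotate(0, 90), rotate(0, 90), rotate(1, -90)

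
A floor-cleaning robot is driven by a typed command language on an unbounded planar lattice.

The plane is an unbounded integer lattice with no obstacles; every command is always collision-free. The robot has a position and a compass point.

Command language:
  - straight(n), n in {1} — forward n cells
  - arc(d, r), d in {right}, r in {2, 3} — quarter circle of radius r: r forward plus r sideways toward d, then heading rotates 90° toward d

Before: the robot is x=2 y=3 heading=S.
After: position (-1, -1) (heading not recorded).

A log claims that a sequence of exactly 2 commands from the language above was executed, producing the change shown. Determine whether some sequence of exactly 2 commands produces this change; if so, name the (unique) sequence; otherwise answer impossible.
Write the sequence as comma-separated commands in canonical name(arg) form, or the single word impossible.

straight(1), arc(right, 3)

key: running arc(right, 3) before straight(1) would end elsewhere — order is forced
begin: x=2 y=3 heading=S
[1] after straight(1): x=2 y=2 heading=S
[2] after arc(right, 3): x=-1 y=-1 heading=W
uniquely the one of 9 2-step routes that fits.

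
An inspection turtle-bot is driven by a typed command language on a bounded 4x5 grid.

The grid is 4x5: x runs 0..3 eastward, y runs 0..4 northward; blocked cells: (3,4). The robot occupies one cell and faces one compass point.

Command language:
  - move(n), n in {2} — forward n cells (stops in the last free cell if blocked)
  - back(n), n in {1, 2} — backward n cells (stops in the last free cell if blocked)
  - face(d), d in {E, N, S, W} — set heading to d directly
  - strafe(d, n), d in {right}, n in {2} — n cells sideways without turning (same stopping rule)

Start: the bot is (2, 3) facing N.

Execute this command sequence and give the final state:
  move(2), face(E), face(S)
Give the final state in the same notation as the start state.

(2, 4) facing S

initial: (2, 3) facing N
[1] after move(2): (2, 4) facing N
[2] after face(E): (2, 4) facing E
[3] after face(S): (2, 4) facing S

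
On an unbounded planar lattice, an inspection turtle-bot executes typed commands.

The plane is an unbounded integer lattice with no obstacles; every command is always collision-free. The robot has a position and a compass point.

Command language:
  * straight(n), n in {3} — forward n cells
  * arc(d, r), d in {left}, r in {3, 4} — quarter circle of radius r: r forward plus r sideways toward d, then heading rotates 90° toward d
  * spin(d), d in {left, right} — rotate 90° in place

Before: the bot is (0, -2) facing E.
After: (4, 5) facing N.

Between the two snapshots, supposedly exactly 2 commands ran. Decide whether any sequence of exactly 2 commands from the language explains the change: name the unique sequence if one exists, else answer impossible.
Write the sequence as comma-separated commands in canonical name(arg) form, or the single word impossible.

arc(left, 4), straight(3)

key: cell and facing (now N) both changed — the 2 commands mix motion and turning
start: (0, -2) facing E
step 1 (arc(left, 4)): (4, 2) facing N
step 2 (straight(3)): (4, 5) facing N
no other 2-command option fits: unique.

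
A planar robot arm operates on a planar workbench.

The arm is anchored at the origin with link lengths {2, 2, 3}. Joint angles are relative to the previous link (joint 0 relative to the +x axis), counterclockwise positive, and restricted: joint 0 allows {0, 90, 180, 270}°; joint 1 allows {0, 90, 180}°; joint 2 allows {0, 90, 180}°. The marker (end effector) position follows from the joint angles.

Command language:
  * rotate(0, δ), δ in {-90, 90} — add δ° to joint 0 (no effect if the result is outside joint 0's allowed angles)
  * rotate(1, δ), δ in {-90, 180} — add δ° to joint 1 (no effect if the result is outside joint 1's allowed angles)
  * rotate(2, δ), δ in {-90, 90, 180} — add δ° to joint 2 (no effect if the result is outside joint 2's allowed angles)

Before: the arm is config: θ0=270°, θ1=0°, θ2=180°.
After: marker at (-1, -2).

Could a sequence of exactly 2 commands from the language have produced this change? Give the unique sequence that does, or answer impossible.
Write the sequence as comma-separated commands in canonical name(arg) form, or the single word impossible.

key: order matters: swapping rotate(1, 180) and rotate(1, -90) lands elsewhere
start: config: θ0=270°, θ1=0°, θ2=180°
[1] after rotate(1, 180): config: θ0=270°, θ1=180°, θ2=180°
[2] after rotate(1, -90): config: θ0=270°, θ1=90°, θ2=180°
no other 2-command option fits: unique.

rotate(1, 180), rotate(1, -90)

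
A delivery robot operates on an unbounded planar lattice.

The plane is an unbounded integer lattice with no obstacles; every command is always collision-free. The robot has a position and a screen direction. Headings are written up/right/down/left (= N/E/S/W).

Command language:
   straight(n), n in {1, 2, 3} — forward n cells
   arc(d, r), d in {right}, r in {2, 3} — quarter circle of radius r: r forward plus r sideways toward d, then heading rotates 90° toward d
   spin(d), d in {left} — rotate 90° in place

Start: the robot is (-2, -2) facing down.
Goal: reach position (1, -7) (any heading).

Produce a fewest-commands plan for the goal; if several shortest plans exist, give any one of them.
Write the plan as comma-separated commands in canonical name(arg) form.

straight(2), spin(left), arc(right, 3)

initial: (-2, -2) facing down
1. straight(2) → (-2, -4) facing down
2. spin(left) → (-2, -4) facing right
3. arc(right, 3) → (1, -7) facing down
nothing shorter than 3 reaches the goal.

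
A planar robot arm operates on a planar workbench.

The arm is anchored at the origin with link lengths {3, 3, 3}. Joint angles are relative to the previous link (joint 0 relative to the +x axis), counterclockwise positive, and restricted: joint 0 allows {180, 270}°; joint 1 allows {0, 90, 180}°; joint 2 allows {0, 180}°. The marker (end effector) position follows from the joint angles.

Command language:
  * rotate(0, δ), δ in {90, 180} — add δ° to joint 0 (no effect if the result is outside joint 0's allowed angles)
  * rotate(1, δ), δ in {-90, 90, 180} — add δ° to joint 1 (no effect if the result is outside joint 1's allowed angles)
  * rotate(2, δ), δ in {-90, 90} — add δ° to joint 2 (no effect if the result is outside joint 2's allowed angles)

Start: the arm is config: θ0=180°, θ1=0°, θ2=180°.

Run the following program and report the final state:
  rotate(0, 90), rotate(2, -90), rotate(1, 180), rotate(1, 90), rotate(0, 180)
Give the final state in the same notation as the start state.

begin: config: θ0=180°, θ1=0°, θ2=180°
[1] after rotate(0, 90): config: θ0=270°, θ1=0°, θ2=180°
[2] after rotate(2, -90): config: θ0=270°, θ1=0°, θ2=180°
[3] after rotate(1, 180): config: θ0=270°, θ1=180°, θ2=180°
[4] after rotate(1, 90): config: θ0=270°, θ1=180°, θ2=180°
[5] after rotate(0, 180): config: θ0=270°, θ1=180°, θ2=180°

config: θ0=270°, θ1=180°, θ2=180°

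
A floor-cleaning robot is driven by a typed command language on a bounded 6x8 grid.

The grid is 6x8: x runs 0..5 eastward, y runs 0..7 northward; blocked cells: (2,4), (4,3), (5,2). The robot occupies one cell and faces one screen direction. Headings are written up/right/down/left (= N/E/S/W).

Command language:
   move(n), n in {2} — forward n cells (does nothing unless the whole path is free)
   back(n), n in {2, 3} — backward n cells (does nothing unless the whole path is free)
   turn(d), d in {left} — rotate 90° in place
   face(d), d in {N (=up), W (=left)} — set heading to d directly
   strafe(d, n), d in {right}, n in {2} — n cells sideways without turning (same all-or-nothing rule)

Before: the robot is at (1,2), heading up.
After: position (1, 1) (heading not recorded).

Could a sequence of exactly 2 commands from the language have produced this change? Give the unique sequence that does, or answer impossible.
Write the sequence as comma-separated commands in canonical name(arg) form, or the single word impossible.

key: running back(3) before move(2) would end elsewhere — order is forced
start: at (1,2), heading up
step 1 (move(2)): at (1,4), heading up
step 2 (back(3)): at (1,1), heading up
no other 2-command option fits: unique.

move(2), back(3)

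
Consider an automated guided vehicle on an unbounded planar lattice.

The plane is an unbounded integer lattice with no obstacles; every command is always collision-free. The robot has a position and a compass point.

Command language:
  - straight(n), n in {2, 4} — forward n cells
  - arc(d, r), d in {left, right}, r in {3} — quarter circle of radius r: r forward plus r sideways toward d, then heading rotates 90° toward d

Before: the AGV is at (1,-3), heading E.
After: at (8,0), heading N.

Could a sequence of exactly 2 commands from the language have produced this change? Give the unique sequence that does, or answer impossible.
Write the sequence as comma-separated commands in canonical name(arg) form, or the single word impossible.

straight(4), arc(left, 3)

key: running arc(left, 3) before straight(4) would end elsewhere — order is forced
t0: at (1,-3), heading E
step 1 (straight(4)): at (5,-3), heading E
step 2 (arc(left, 3)): at (8,0), heading N
no other 2-command option fits: unique.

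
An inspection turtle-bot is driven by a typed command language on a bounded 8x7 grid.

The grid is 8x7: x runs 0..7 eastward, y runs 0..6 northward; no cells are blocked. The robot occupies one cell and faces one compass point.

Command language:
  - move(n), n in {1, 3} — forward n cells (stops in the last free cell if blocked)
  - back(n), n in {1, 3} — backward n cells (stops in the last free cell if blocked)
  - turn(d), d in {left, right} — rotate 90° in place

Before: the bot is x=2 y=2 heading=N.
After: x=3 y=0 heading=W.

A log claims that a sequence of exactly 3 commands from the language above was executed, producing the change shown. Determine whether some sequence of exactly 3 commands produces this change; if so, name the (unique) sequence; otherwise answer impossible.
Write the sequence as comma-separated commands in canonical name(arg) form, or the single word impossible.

back(3), turn(left), back(1)

key: cell and facing (now W) both changed — the 3 commands mix motion and turning
t0: x=2 y=2 heading=N
step 1 (back(3)): x=2 y=0 heading=N
step 2 (turn(left)): x=2 y=0 heading=W
step 3 (back(1)): x=3 y=0 heading=W
no other 3-command option fits: unique.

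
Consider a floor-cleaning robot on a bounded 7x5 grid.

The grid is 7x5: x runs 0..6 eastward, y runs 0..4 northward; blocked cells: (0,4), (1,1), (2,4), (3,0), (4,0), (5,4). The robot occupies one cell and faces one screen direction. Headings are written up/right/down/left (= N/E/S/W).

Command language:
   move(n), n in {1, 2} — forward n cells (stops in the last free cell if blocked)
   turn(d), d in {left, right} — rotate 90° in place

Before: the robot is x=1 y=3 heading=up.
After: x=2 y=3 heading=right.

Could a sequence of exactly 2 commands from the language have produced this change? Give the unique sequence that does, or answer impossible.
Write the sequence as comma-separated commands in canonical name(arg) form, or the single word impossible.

key: order matters: swapping turn(right) and move(1) lands elsewhere
initial: x=1 y=3 heading=up
step 1 (turn(right)): x=1 y=3 heading=right
step 2 (move(1)): x=2 y=3 heading=right
no other 2-command option fits: unique.

turn(right), move(1)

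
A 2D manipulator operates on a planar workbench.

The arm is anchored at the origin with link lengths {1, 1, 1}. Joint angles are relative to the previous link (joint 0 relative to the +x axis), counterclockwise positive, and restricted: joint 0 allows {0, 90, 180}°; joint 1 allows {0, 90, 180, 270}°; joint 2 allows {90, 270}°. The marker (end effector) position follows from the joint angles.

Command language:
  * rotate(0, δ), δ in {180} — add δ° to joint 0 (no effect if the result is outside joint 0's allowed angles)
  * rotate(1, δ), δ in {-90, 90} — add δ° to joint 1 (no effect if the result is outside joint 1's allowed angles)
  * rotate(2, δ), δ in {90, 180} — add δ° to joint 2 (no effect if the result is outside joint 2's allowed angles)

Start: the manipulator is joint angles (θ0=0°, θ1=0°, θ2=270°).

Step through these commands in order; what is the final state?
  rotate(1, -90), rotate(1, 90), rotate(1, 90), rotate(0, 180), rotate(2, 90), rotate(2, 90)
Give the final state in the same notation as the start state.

start: joint angles (θ0=0°, θ1=0°, θ2=270°)
t=1 rotate(1, -90) ⇒ joint angles (θ0=0°, θ1=270°, θ2=270°)
t=2 rotate(1, 90) ⇒ joint angles (θ0=0°, θ1=0°, θ2=270°)
t=3 rotate(1, 90) ⇒ joint angles (θ0=0°, θ1=90°, θ2=270°)
t=4 rotate(0, 180) ⇒ joint angles (θ0=180°, θ1=90°, θ2=270°)
t=5 rotate(2, 90) ⇒ joint angles (θ0=180°, θ1=90°, θ2=270°)
t=6 rotate(2, 90) ⇒ joint angles (θ0=180°, θ1=90°, θ2=270°)

joint angles (θ0=180°, θ1=90°, θ2=270°)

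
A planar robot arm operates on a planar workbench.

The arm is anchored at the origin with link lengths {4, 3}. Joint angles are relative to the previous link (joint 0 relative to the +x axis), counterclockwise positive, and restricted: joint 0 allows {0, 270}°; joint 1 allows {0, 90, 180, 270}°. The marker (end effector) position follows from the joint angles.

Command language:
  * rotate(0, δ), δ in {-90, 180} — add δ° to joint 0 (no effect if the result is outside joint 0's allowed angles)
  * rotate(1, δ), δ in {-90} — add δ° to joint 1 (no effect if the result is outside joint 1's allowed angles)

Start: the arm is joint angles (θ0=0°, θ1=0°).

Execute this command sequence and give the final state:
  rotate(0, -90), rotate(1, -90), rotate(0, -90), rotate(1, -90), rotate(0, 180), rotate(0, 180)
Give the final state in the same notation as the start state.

from: joint angles (θ0=0°, θ1=0°)
1. rotate(0, -90) → joint angles (θ0=270°, θ1=0°)
2. rotate(1, -90) → joint angles (θ0=270°, θ1=270°)
3. rotate(0, -90) → joint angles (θ0=270°, θ1=270°)
4. rotate(1, -90) → joint angles (θ0=270°, θ1=180°)
5. rotate(0, 180) → joint angles (θ0=270°, θ1=180°)
6. rotate(0, 180) → joint angles (θ0=270°, θ1=180°)

joint angles (θ0=270°, θ1=180°)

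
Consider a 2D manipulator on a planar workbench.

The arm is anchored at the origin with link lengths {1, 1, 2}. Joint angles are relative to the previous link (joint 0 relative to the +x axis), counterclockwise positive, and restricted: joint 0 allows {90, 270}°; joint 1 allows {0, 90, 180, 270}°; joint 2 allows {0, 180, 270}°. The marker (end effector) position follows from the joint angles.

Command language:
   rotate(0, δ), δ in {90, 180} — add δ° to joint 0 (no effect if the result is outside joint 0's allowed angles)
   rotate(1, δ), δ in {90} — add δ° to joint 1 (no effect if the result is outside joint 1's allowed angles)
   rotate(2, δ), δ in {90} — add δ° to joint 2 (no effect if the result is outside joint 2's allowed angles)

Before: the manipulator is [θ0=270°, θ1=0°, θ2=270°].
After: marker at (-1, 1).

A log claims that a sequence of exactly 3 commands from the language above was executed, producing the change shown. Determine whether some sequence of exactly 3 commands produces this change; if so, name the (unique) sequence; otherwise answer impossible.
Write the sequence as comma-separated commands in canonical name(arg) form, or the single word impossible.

initial: [θ0=270°, θ1=0°, θ2=270°]
1. rotate(1, 90) → [θ0=270°, θ1=90°, θ2=270°]
2. rotate(1, 90) → [θ0=270°, θ1=180°, θ2=270°]
3. rotate(1, 90) → [θ0=270°, θ1=270°, θ2=270°]
all 64 alternatives checked — unique.

rotate(1, 90), rotate(1, 90), rotate(1, 90)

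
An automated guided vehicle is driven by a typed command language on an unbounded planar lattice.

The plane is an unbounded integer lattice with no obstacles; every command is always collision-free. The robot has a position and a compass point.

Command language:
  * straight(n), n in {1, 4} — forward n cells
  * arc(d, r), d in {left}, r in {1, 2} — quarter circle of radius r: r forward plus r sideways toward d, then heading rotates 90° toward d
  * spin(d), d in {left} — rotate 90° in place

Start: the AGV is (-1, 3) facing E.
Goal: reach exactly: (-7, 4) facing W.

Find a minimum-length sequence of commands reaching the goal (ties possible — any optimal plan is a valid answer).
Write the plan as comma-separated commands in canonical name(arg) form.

from: (-1, 3) facing E
step 1 (spin(left)): (-1, 3) facing N
step 2 (arc(left, 1)): (-2, 4) facing W
step 3 (straight(1)): (-3, 4) facing W
step 4 (straight(4)): (-7, 4) facing W
nothing shorter than 4 reaches the goal.

spin(left), arc(left, 1), straight(1), straight(4)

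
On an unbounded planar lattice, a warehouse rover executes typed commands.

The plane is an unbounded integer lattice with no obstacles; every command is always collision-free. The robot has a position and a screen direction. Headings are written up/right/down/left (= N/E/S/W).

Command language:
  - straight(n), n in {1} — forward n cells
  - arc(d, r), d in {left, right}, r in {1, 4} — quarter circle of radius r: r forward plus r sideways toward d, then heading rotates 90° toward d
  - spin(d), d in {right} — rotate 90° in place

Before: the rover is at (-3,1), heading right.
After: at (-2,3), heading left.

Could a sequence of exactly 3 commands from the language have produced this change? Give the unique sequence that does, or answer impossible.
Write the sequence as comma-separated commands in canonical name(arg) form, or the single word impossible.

key: cell and facing (now W) both changed — the 3 commands mix motion and turning
t0: at (-3,1), heading right
[1] after straight(1): at (-2,1), heading right
[2] after arc(left, 1): at (-1,2), heading up
[3] after arc(left, 1): at (-2,3), heading left
no other 3-command option fits: unique.

straight(1), arc(left, 1), arc(left, 1)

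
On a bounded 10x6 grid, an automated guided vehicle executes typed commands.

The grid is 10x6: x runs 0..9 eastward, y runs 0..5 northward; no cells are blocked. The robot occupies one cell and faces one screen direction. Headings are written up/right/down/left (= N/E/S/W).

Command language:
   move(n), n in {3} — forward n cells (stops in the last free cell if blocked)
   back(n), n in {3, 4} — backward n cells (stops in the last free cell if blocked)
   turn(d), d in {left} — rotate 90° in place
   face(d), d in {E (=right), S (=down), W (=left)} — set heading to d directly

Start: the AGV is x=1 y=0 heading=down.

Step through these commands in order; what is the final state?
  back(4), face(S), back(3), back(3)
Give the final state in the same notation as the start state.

x=1 y=5 heading=down

start: x=1 y=0 heading=down
[1] after back(4): x=1 y=4 heading=down
[2] after face(S): x=1 y=4 heading=down
[3] after back(3): x=1 y=5 heading=down
[4] after back(3): x=1 y=5 heading=down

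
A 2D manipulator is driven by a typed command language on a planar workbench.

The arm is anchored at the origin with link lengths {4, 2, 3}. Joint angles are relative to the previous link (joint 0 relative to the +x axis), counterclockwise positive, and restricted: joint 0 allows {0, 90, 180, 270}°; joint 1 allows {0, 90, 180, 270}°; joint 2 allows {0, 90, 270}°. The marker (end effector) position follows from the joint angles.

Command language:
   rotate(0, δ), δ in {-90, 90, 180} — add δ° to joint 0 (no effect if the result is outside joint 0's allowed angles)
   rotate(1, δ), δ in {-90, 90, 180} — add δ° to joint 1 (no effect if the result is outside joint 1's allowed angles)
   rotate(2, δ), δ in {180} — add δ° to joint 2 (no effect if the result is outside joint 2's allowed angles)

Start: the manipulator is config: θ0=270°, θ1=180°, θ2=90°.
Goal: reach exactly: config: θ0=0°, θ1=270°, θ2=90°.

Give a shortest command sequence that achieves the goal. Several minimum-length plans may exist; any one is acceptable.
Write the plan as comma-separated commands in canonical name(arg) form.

rotate(0, 90), rotate(1, 90)

begin: config: θ0=270°, θ1=180°, θ2=90°
1. rotate(0, 90) → config: θ0=0°, θ1=180°, θ2=90°
2. rotate(1, 90) → config: θ0=0°, θ1=270°, θ2=90°
no 1-step plan works, so 2 is optimal.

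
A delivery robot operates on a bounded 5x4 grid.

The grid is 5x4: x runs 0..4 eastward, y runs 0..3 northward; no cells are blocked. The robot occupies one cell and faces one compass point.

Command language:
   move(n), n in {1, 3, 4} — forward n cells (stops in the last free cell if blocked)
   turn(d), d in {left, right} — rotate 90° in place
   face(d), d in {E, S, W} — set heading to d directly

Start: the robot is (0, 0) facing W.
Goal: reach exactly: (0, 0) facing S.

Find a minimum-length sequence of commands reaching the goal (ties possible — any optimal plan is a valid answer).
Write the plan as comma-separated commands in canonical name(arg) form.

t0: (0, 0) facing W
[1] after turn(left): (0, 0) facing S
minimal: 1 command(s), checked below 1.

turn(left)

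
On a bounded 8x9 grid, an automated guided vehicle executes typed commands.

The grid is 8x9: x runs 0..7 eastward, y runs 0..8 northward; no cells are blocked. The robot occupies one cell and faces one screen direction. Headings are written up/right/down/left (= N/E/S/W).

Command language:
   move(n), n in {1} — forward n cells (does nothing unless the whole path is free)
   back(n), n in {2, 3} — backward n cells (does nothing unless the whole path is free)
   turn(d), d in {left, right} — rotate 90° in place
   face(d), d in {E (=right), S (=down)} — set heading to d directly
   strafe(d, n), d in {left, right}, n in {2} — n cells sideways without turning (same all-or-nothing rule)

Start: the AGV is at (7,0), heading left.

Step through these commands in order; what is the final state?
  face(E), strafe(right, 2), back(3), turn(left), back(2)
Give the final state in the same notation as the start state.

begin: at (7,0), heading left
t=1 face(E) ⇒ at (7,0), heading right
t=2 strafe(right, 2) ⇒ at (7,0), heading right
t=3 back(3) ⇒ at (4,0), heading right
t=4 turn(left) ⇒ at (4,0), heading up
t=5 back(2) ⇒ at (4,0), heading up

at (4,0), heading up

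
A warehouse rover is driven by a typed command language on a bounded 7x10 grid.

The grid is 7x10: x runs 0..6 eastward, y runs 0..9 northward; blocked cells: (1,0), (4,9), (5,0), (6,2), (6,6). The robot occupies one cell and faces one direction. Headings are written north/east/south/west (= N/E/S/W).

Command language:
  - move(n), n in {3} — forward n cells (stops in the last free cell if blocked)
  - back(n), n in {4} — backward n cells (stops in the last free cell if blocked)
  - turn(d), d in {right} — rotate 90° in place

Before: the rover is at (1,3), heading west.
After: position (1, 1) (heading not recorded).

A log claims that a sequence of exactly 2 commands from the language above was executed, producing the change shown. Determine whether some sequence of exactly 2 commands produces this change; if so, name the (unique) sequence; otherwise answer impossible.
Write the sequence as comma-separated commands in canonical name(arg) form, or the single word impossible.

turn(right), back(4)

key: running back(4) before turn(right) would end elsewhere — order is forced
start: at (1,3), heading west
t=1 turn(right) ⇒ at (1,3), heading north
t=2 back(4) ⇒ at (1,1), heading north
uniquely the one of 9 2-step routes that fits.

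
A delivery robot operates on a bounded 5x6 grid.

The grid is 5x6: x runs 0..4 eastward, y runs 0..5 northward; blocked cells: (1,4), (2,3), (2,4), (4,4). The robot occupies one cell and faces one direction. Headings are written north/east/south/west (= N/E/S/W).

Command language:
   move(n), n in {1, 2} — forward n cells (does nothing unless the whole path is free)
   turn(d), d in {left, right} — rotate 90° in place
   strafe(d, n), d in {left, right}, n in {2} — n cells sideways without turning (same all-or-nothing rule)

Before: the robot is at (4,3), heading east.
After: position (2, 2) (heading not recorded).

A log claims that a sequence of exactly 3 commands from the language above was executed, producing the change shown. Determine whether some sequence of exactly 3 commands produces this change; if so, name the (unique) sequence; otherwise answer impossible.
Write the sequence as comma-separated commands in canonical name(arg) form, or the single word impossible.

turn(right), move(1), strafe(right, 2)

key: running strafe(right, 2) before turn(right) would end elsewhere — order is forced
initial: at (4,3), heading east
step 1 (turn(right)): at (4,3), heading south
step 2 (move(1)): at (4,2), heading south
step 3 (strafe(right, 2)): at (2,2), heading south
uniquely the one of 216 3-step routes that fits.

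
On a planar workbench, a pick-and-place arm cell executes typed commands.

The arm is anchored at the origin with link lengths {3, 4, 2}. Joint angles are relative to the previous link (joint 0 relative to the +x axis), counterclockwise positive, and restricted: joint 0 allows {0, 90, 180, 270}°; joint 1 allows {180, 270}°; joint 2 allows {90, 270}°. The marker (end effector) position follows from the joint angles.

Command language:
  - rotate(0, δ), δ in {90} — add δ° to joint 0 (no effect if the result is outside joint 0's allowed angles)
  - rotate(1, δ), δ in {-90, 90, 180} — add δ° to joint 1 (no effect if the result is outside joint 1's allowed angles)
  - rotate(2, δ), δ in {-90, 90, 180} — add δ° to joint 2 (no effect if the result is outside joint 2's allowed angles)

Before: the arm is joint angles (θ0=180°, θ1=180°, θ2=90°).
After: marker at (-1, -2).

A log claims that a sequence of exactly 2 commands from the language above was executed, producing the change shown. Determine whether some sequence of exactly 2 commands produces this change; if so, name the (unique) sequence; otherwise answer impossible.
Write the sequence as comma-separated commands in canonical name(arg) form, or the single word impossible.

begin: joint angles (θ0=180°, θ1=180°, θ2=90°)
[1] after rotate(0, 90): joint angles (θ0=270°, θ1=180°, θ2=90°)
[2] after rotate(0, 90): joint angles (θ0=0°, θ1=180°, θ2=90°)
uniquely the one of 49 2-step routes that fits.

rotate(0, 90), rotate(0, 90)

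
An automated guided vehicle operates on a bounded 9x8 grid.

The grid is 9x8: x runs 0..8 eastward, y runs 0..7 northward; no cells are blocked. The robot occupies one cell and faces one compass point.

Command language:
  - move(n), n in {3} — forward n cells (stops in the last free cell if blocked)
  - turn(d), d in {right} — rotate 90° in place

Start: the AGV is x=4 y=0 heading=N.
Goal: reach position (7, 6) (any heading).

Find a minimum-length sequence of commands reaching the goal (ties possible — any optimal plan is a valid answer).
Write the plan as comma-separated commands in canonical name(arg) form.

from: x=4 y=0 heading=N
step 1 (move(3)): x=4 y=3 heading=N
step 2 (move(3)): x=4 y=6 heading=N
step 3 (turn(right)): x=4 y=6 heading=E
step 4 (move(3)): x=7 y=6 heading=E
shorter routes all fall short; 4 is best.

move(3), move(3), turn(right), move(3)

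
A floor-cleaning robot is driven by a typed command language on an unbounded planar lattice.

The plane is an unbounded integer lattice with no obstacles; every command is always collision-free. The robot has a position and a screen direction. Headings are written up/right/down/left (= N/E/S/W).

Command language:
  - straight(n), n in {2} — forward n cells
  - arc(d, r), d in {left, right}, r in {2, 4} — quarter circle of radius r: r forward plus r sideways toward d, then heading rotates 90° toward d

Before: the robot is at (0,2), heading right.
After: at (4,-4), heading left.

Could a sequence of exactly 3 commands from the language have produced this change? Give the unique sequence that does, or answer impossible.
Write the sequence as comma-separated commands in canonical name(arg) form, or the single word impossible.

key: order matters: swapping straight(2) and arc(right, 2) lands elsewhere
begin: at (0,2), heading right
1. straight(2) → at (2,2), heading right
2. arc(right, 4) → at (6,-2), heading down
3. arc(right, 2) → at (4,-4), heading left
all 125 alternatives checked — unique.

straight(2), arc(right, 4), arc(right, 2)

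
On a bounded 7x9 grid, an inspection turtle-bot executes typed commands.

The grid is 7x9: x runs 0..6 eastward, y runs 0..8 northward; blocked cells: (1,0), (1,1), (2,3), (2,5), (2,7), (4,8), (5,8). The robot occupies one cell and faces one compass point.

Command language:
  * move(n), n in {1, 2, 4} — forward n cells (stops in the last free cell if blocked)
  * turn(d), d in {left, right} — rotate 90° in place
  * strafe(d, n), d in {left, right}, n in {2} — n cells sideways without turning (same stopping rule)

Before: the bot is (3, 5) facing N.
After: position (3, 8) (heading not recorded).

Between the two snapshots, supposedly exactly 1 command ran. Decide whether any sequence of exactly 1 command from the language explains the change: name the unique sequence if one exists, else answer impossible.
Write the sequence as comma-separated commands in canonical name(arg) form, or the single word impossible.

move(4)

key: move(4) runs into the grid edge before its full distance
begin: (3, 5) facing N
step 1 (move(4)): (3, 8) facing N
no rival 1-sequence matches.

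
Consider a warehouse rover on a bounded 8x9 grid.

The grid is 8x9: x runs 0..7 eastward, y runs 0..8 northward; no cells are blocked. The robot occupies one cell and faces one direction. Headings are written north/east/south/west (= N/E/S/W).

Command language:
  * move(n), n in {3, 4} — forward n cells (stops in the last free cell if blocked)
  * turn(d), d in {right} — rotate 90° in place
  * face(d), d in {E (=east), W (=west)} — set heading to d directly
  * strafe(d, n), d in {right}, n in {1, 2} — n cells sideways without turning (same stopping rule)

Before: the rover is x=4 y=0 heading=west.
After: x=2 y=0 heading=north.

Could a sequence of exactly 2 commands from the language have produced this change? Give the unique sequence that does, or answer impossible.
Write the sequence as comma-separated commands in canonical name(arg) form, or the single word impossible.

impossible

checked all 2-command options: none fits.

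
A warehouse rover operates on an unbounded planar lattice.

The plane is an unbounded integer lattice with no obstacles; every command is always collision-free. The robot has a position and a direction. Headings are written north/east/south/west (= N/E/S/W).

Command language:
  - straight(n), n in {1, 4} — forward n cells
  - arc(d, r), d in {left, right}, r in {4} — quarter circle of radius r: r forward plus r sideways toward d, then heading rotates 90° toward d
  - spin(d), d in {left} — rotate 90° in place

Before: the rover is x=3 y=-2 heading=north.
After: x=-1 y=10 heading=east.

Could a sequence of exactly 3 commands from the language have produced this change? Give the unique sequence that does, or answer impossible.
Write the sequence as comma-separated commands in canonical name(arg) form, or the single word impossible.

arc(left, 4), arc(right, 4), arc(right, 4)

key: cell and facing (now E) both changed — the 3 commands mix motion and turning
t0: x=3 y=-2 heading=north
t=1 arc(left, 4) ⇒ x=-1 y=2 heading=west
t=2 arc(right, 4) ⇒ x=-5 y=6 heading=north
t=3 arc(right, 4) ⇒ x=-1 y=10 heading=east
no other 3-command option fits: unique.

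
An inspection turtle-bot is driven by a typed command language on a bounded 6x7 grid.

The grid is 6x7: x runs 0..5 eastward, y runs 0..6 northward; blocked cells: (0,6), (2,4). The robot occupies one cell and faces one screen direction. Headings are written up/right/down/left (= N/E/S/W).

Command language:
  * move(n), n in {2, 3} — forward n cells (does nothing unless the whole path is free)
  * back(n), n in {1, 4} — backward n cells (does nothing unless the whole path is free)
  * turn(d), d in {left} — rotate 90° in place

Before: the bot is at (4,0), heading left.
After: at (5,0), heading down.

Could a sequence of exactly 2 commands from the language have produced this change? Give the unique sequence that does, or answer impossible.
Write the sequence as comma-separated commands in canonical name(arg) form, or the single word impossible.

key: order matters: swapping back(1) and turn(left) lands elsewhere
from: at (4,0), heading left
step 1 (back(1)): at (5,0), heading left
step 2 (turn(left)): at (5,0), heading down
no rival 2-sequence matches.

back(1), turn(left)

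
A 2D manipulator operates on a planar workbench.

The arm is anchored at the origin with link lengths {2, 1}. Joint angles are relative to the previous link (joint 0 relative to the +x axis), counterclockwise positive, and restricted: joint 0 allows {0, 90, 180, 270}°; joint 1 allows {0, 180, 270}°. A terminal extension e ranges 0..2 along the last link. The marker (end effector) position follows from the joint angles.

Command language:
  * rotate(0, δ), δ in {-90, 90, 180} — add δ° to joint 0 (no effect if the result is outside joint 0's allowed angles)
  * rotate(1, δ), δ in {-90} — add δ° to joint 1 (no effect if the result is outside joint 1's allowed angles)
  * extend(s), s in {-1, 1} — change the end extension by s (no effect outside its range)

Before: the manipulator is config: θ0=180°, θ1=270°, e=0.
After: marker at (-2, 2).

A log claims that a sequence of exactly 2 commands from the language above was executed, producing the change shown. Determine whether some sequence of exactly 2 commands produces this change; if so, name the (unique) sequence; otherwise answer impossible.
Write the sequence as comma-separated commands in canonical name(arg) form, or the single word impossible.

key: order matters: swapping extend(-1) and extend(1) lands elsewhere
initial: config: θ0=180°, θ1=270°, e=0
1. extend(-1) → config: θ0=180°, θ1=270°, e=0
2. extend(1) → config: θ0=180°, θ1=270°, e=1
no other 2-command option fits: unique.

extend(-1), extend(1)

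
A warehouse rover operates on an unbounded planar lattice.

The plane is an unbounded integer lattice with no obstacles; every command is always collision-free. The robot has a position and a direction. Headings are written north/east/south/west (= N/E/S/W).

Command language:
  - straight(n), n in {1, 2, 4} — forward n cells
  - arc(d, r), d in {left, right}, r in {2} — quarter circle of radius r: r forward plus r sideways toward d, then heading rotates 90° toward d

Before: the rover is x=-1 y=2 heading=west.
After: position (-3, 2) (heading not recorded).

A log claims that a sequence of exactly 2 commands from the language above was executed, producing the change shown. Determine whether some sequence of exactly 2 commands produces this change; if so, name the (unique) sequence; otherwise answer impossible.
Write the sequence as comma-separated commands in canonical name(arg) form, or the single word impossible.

from: x=-1 y=2 heading=west
t=1 straight(1) ⇒ x=-2 y=2 heading=west
t=2 straight(1) ⇒ x=-3 y=2 heading=west
no rival 2-sequence matches.

straight(1), straight(1)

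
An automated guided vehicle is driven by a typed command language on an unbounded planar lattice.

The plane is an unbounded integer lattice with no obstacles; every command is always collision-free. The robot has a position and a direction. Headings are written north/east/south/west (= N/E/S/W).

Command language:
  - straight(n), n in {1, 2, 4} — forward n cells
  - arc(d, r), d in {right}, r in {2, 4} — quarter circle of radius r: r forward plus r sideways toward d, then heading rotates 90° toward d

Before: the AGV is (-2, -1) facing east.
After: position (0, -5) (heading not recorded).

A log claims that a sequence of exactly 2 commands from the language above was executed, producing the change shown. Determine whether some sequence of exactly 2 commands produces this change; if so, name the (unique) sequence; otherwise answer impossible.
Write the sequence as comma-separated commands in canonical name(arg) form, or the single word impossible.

arc(right, 2), straight(2)

key: running straight(2) before arc(right, 2) would end elsewhere — order is forced
t0: (-2, -1) facing east
1. arc(right, 2) → (0, -3) facing south
2. straight(2) → (0, -5) facing south
uniquely the one of 25 2-step routes that fits.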